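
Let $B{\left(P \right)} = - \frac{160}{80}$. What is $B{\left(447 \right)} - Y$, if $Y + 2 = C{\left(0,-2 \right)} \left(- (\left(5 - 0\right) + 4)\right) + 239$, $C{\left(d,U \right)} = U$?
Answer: $-257$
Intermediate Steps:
$B{\left(P \right)} = -2$ ($B{\left(P \right)} = \left(-160\right) \frac{1}{80} = -2$)
$Y = 255$ ($Y = -2 + \left(- 2 \left(- (\left(5 - 0\right) + 4)\right) + 239\right) = -2 + \left(- 2 \left(- (\left(5 + 0\right) + 4)\right) + 239\right) = -2 + \left(- 2 \left(- (5 + 4)\right) + 239\right) = -2 + \left(- 2 \left(\left(-1\right) 9\right) + 239\right) = -2 + \left(\left(-2\right) \left(-9\right) + 239\right) = -2 + \left(18 + 239\right) = -2 + 257 = 255$)
$B{\left(447 \right)} - Y = -2 - 255 = -257$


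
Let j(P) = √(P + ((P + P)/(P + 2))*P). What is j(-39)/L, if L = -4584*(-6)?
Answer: I*√165945/1017648 ≈ 0.0004003*I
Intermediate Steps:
j(P) = √(P + 2*P²/(2 + P)) (j(P) = √(P + ((2*P)/(2 + P))*P) = √(P + (2*P/(2 + P))*P) = √(P + 2*P²/(2 + P)))
L = 27504
j(-39)/L = √(-39*(2 + 3*(-39))/(2 - 39))/27504 = √(-39*(2 - 117)/(-37))*(1/27504) = √(-39*(-1/37)*(-115))*(1/27504) = √(-4485/37)*(1/27504) = (I*√165945/37)*(1/27504) = I*√165945/1017648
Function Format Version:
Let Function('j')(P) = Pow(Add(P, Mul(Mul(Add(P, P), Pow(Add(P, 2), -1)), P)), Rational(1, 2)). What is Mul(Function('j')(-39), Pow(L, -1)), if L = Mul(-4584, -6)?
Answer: Mul(Rational(1, 1017648), I, Pow(165945, Rational(1, 2))) ≈ Mul(0.00040030, I)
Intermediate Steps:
Function('j')(P) = Pow(Add(P, Mul(2, Pow(P, 2), Pow(Add(2, P), -1))), Rational(1, 2)) (Function('j')(P) = Pow(Add(P, Mul(Mul(Mul(2, P), Pow(Add(2, P), -1)), P)), Rational(1, 2)) = Pow(Add(P, Mul(Mul(2, P, Pow(Add(2, P), -1)), P)), Rational(1, 2)) = Pow(Add(P, Mul(2, Pow(P, 2), Pow(Add(2, P), -1))), Rational(1, 2)))
L = 27504
Mul(Function('j')(-39), Pow(L, -1)) = Mul(Pow(Mul(-39, Pow(Add(2, -39), -1), Add(2, Mul(3, -39))), Rational(1, 2)), Pow(27504, -1)) = Mul(Pow(Mul(-39, Pow(-37, -1), Add(2, -117)), Rational(1, 2)), Rational(1, 27504)) = Mul(Pow(Mul(-39, Rational(-1, 37), -115), Rational(1, 2)), Rational(1, 27504)) = Mul(Pow(Rational(-4485, 37), Rational(1, 2)), Rational(1, 27504)) = Mul(Mul(Rational(1, 37), I, Pow(165945, Rational(1, 2))), Rational(1, 27504)) = Mul(Rational(1, 1017648), I, Pow(165945, Rational(1, 2)))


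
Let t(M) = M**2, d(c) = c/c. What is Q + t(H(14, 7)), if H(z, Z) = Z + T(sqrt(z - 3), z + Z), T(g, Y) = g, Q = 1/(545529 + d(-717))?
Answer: 32731801/545530 + 14*sqrt(11) ≈ 106.43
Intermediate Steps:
d(c) = 1
Q = 1/545530 (Q = 1/(545529 + 1) = 1/545530 ≈ 1.8331e-6)
H(z, Z) = Z + sqrt(-3 + z) (H(z, Z) = Z + sqrt(z - 3) = Z + sqrt(-3 + z))
Q + t(H(14, 7)) = 1/545530 + (7 + sqrt(-3 + 14))**2 = 1/545530 + (7 + sqrt(11))**2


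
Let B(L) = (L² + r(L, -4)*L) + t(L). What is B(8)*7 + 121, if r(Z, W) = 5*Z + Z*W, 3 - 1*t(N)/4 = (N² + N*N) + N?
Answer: -2707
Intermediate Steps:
t(N) = 12 - 8*N² - 4*N (t(N) = 12 - 4*((N² + N*N) + N) = 12 - 4*((N² + N²) + N) = 12 - 4*(2*N² + N) = 12 - 4*(N + 2*N²) = 12 + (-8*N² - 4*N) = 12 - 8*N² - 4*N)
r(Z, W) = 5*Z + W*Z
B(L) = 12 - 6*L² - 4*L (B(L) = (L² + (L*(5 - 4))*L) + (12 - 8*L² - 4*L) = (L² + (L*1)*L) + (12 - 8*L² - 4*L) = (L² + L*L) + (12 - 8*L² - 4*L) = (L² + L²) + (12 - 8*L² - 4*L) = 2*L² + (12 - 8*L² - 4*L) = 12 - 6*L² - 4*L)
B(8)*7 + 121 = (12 - 6*8² - 4*8)*7 + 121 = (12 - 6*64 - 32)*7 + 121 = (12 - 384 - 32)*7 + 121 = -404*7 + 121 = -2828 + 121 = -2707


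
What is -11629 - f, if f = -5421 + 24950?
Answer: -31158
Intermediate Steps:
f = 19529
-11629 - f = -11629 - 1*19529 = -11629 - 19529 = -31158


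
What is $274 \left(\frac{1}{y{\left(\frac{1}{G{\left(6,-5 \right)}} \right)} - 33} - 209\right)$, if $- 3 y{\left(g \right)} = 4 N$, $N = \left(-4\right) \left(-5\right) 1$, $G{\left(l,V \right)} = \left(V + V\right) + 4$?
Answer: $- \frac{10251436}{179} \approx -57271.0$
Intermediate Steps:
$G{\left(l,V \right)} = 4 + 2 V$ ($G{\left(l,V \right)} = 2 V + 4 = 4 + 2 V$)
$N = 20$ ($N = 20 \cdot 1 = 20$)
$y{\left(g \right)} = - \frac{80}{3}$ ($y{\left(g \right)} = - \frac{4 \cdot 20}{3} = \left(- \frac{1}{3}\right) 80 = - \frac{80}{3}$)
$274 \left(\frac{1}{y{\left(\frac{1}{G{\left(6,-5 \right)}} \right)} - 33} - 209\right) = 274 \left(\frac{1}{- \frac{80}{3} - 33} - 209\right) = 274 \left(\frac{1}{- \frac{179}{3}} - 209\right) = 274 \left(- \frac{3}{179} - 209\right) = 274 \left(- \frac{37414}{179}\right) = - \frac{10251436}{179}$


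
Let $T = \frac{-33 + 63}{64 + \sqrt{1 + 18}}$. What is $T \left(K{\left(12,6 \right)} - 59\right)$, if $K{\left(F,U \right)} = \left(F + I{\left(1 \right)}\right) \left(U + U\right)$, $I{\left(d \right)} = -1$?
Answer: $\frac{46720}{1359} - \frac{730 \sqrt{19}}{1359} \approx 32.037$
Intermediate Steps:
$T = \frac{30}{64 + \sqrt{19}} \approx 0.43886$
$K{\left(F,U \right)} = 2 U \left(-1 + F\right)$ ($K{\left(F,U \right)} = \left(F - 1\right) \left(U + U\right) = \left(-1 + F\right) 2 U = 2 U \left(-1 + F\right)$)
$T \left(K{\left(12,6 \right)} - 59\right) = \left(\frac{640}{1359} - \frac{10 \sqrt{19}}{1359}\right) \left(2 \cdot 6 \left(-1 + 12\right) - 59\right) = \left(\frac{640}{1359} - \frac{10 \sqrt{19}}{1359}\right) \left(2 \cdot 6 \cdot 11 + \left(-78 + 19\right)\right) = \left(\frac{640}{1359} - \frac{10 \sqrt{19}}{1359}\right) \left(132 - 59\right) = \left(\frac{640}{1359} - \frac{10 \sqrt{19}}{1359}\right) 73 = \frac{46720}{1359} - \frac{730 \sqrt{19}}{1359}$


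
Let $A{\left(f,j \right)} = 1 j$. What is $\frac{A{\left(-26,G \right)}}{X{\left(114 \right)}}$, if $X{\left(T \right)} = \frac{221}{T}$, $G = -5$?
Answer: $- \frac{570}{221} \approx -2.5792$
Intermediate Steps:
$A{\left(f,j \right)} = j$
$\frac{A{\left(-26,G \right)}}{X{\left(114 \right)}} = - \frac{5}{221 \cdot \frac{1}{114}} = - \frac{5}{\frac{221}{114}} = \left(-5\right) \frac{114}{221} = - \frac{570}{221}$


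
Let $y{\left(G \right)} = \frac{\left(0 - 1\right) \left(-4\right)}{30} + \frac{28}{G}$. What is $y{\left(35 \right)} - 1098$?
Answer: $- \frac{16456}{15} \approx -1097.1$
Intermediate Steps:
$y{\left(G \right)} = \frac{2}{15} + \frac{28}{G}$ ($y{\left(G \right)} = \left(-1\right) \left(-4\right) \frac{1}{30} + \frac{28}{G} = 4 \cdot \frac{1}{30} + \frac{28}{G} = \frac{2}{15} + \frac{28}{G}$)
$y{\left(35 \right)} - 1098 = \left(\frac{2}{15} + \frac{28}{35}\right) - 1098 = \left(\frac{2}{15} + 28 \cdot \frac{1}{35}\right) - 1098 = \left(\frac{2}{15} + \frac{4}{5}\right) - 1098 = \frac{14}{15} - 1098 = - \frac{16456}{15}$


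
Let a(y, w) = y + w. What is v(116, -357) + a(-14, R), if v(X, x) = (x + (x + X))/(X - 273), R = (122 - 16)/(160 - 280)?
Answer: -104321/9420 ≈ -11.074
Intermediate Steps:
R = -53/60 (R = 106/(-120) = 106*(-1/120) = -53/60 ≈ -0.88333)
a(y, w) = w + y
v(X, x) = (X + 2*x)/(-273 + X) (v(X, x) = (x + (X + x))/(-273 + X) = (X + 2*x)/(-273 + X))
v(116, -357) + a(-14, R) = (116 + 2*(-357))/(-273 + 116) + (-53/60 - 14) = (116 - 714)/(-157) - 893/60 = -1/157*(-598) - 893/60 = 598/157 - 893/60 = -104321/9420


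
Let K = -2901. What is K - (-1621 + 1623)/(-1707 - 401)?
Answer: -3057653/1054 ≈ -2901.0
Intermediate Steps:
K - (-1621 + 1623)/(-1707 - 401) = -2901 - (-1621 + 1623)/(-1707 - 401) = -2901 - 2/(-2108) = -2901 - 2*(-1)/2108 = -2901 - 1*(-1/1054) = -2901 + 1/1054 = -3057653/1054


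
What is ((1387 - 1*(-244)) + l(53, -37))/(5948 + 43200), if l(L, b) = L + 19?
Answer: 1703/49148 ≈ 0.034650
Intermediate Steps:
l(L, b) = 19 + L
((1387 - 1*(-244)) + l(53, -37))/(5948 + 43200) = ((1387 - 1*(-244)) + (19 + 53))/(5948 + 43200) = ((1387 + 244) + 72)/49148 = (1631 + 72)*(1/49148) = 1703*(1/49148) = 1703/49148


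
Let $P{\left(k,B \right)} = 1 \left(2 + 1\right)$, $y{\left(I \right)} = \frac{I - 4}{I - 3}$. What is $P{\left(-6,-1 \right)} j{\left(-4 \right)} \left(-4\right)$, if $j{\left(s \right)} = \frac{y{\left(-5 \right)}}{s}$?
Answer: $\frac{27}{8} \approx 3.375$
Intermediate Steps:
$y{\left(I \right)} = \frac{-4 + I}{-3 + I}$
$P{\left(k,B \right)} = 3$ ($P{\left(k,B \right)} = 1 \cdot 3 = 3$)
$j{\left(s \right)} = \frac{9}{8 s}$ ($j{\left(s \right)} = \frac{\frac{1}{-3 - 5} \left(-4 - 5\right)}{s} = \frac{\frac{1}{-8} \left(-9\right)}{s} = \frac{\left(- \frac{1}{8}\right) \left(-9\right)}{s} = \frac{9}{8 s}$)
$P{\left(-6,-1 \right)} j{\left(-4 \right)} \left(-4\right) = 3 \frac{9}{8 \left(-4\right)} \left(-4\right) = 3 \cdot \frac{9}{8} \left(- \frac{1}{4}\right) \left(-4\right) = 3 \left(- \frac{9}{32}\right) \left(-4\right) = \left(- \frac{27}{32}\right) \left(-4\right) = \frac{27}{8}$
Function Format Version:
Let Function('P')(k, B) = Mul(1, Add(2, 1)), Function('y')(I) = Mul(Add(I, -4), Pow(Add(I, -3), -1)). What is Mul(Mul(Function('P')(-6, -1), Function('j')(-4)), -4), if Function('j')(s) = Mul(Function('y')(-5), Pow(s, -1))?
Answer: Rational(27, 8) ≈ 3.3750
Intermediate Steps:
Function('y')(I) = Mul(Pow(Add(-3, I), -1), Add(-4, I)) (Function('y')(I) = Mul(Add(-4, I), Pow(Add(-3, I), -1)) = Mul(Pow(Add(-3, I), -1), Add(-4, I)))
Function('P')(k, B) = 3 (Function('P')(k, B) = Mul(1, 3) = 3)
Function('j')(s) = Mul(Rational(9, 8), Pow(s, -1)) (Function('j')(s) = Mul(Mul(Pow(Add(-3, -5), -1), Add(-4, -5)), Pow(s, -1)) = Mul(Mul(Pow(-8, -1), -9), Pow(s, -1)) = Mul(Mul(Rational(-1, 8), -9), Pow(s, -1)) = Mul(Rational(9, 8), Pow(s, -1)))
Mul(Mul(Function('P')(-6, -1), Function('j')(-4)), -4) = Mul(Mul(3, Mul(Rational(9, 8), Pow(-4, -1))), -4) = Mul(Mul(3, Mul(Rational(9, 8), Rational(-1, 4))), -4) = Mul(Mul(3, Rational(-9, 32)), -4) = Mul(Rational(-27, 32), -4) = Rational(27, 8)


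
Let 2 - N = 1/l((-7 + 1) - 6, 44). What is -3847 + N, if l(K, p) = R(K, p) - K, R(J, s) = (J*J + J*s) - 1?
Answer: -1434184/373 ≈ -3845.0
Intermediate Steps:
R(J, s) = -1 + J² + J*s (R(J, s) = (J² + J*s) - 1 = -1 + J² + J*s)
l(K, p) = -1 + K² - K + K*p (l(K, p) = (-1 + K² + K*p) - K = -1 + K² - K + K*p)
N = 747/373 (N = 2 - 1/(-1 + ((-7 + 1) - 6)² - ((-7 + 1) - 6) + ((-7 + 1) - 6)*44) = 2 - 1/(-1 + (-6 - 6)² - (-6 - 6) + (-6 - 6)*44) = 2 - 1/(-1 + (-12)² - 1*(-12) - 12*44) = 2 - 1/(-1 + 144 + 12 - 528) = 2 - 1/(-373) = 2 - 1*(-1/373) = 2 + 1/373 = 747/373 ≈ 2.0027)
-3847 + N = -3847 + 747/373 = -1434184/373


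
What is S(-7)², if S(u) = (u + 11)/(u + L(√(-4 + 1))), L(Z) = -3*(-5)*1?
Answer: ¼ ≈ 0.25000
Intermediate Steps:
L(Z) = 15 (L(Z) = 15*1 = 15)
S(u) = (11 + u)/(15 + u) (S(u) = (u + 11)/(u + 15) = (11 + u)/(15 + u))
S(-7)² = ((11 - 7)/(15 - 7))² = (4/8)² = ((⅛)*4)² = (½)² = ¼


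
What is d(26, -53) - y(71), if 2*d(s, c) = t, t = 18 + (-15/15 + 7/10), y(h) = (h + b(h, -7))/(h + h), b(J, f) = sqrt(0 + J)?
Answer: 167/20 - sqrt(71)/142 ≈ 8.2907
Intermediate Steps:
b(J, f) = sqrt(J)
y(h) = (h + sqrt(h))/(2*h) (y(h) = (h + sqrt(h))/(h + h) = (h + sqrt(h))/((2*h)) = (h + sqrt(h))*(1/(2*h)) = (h + sqrt(h))/(2*h))
t = 177/10 (t = 18 + (-15*1/15 + 7*(1/10)) = 18 + (-1 + 7/10) = 18 - 3/10 = 177/10 ≈ 17.700)
d(s, c) = 177/20 (d(s, c) = (1/2)*(177/10) = 177/20)
d(26, -53) - y(71) = 177/20 - (71 + sqrt(71))/(2*71) = 177/20 - (1/2 + sqrt(71)/142) = 177/20 + (-1/2 - sqrt(71)/142) = 167/20 - sqrt(71)/142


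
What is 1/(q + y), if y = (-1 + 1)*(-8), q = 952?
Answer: 1/952 ≈ 0.0010504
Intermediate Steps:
y = 0 (y = 0*(-8) = 0)
1/(q + y) = 1/(952 + 0) = 1/952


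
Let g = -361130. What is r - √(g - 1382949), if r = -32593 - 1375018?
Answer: -1407611 - I*√1744079 ≈ -1.4076e+6 - 1320.6*I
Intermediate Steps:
r = -1407611
r - √(g - 1382949) = -1407611 - √(-361130 - 1382949) = -1407611 - √(-1744079) = -1407611 - I*√1744079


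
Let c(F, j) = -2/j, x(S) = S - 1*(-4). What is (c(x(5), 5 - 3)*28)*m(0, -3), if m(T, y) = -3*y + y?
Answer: -168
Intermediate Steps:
x(S) = 4 + S (x(S) = S + 4 = 4 + S)
m(T, y) = -2*y
(c(x(5), 5 - 3)*28)*m(0, -3) = (-2/(5 - 3)*28)*(-2*(-3)) = (-2/2*28)*6 = (-2*½*28)*6 = -1*28*6 = -28*6 = -168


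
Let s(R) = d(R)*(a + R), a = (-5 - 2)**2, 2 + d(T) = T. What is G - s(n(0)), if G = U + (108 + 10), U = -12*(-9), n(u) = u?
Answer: 324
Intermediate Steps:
d(T) = -2 + T
U = 108
a = 49 (a = (-7)**2 = 49)
s(R) = (-2 + R)*(49 + R)
G = 226 (G = 108 + (108 + 10) = 108 + 118 = 226)
G - s(n(0)) = 226 - (-2 + 0)*(49 + 0) = 226 - (-2)*49 = 226 - 1*(-98) = 226 + 98 = 324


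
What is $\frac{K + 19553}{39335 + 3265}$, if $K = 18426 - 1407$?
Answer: $\frac{9143}{10650} \approx 0.8585$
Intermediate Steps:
$K = 17019$ ($K = 18426 - 1407 = 17019$)
$\frac{K + 19553}{39335 + 3265} = \frac{17019 + 19553}{39335 + 3265} = \frac{36572}{42600} = 36572 \cdot \frac{1}{42600} = \frac{9143}{10650}$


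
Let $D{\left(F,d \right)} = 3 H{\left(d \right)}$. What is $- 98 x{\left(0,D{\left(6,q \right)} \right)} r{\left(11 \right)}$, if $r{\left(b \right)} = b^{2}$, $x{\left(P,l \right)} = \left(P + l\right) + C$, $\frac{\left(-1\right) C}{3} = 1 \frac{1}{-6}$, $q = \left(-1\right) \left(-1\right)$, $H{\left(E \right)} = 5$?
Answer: $-183799$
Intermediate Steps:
$q = 1$
$C = \frac{1}{2}$ ($C = - 3 \cdot 1 \frac{1}{-6} = - 3 \cdot 1 \left(- \frac{1}{6}\right) = \left(-3\right) \left(- \frac{1}{6}\right) = \frac{1}{2} \approx 0.5$)
$D{\left(F,d \right)} = 15$ ($D{\left(F,d \right)} = 3 \cdot 5 = 15$)
$x{\left(P,l \right)} = \frac{1}{2} + P + l$ ($x{\left(P,l \right)} = \left(P + l\right) + \frac{1}{2} = \frac{1}{2} + P + l$)
$- 98 x{\left(0,D{\left(6,q \right)} \right)} r{\left(11 \right)} = - 98 \left(\frac{1}{2} + 0 + 15\right) 11^{2} = \left(-98\right) \frac{31}{2} \cdot 121 = \left(-1519\right) 121 = -183799$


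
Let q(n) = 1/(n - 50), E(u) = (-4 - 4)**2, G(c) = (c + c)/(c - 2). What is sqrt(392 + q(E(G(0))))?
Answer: sqrt(76846)/14 ≈ 19.801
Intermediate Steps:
G(c) = 2*c/(-2 + c) (G(c) = (2*c)/(-2 + c) = 2*c/(-2 + c))
E(u) = 64 (E(u) = (-8)**2 = 64)
q(n) = 1/(-50 + n)
sqrt(392 + q(E(G(0)))) = sqrt(392 + 1/(-50 + 64)) = sqrt(392 + 1/14) = sqrt(5489/14) = sqrt(76846)/14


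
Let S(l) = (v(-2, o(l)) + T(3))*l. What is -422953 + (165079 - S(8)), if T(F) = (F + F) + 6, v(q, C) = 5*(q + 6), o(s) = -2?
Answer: -258130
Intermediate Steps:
v(q, C) = 30 + 5*q (v(q, C) = 5*(6 + q) = 30 + 5*q)
T(F) = 6 + 2*F (T(F) = 2*F + 6 = 6 + 2*F)
S(l) = 32*l (S(l) = ((30 + 5*(-2)) + (6 + 2*3))*l = ((30 - 10) + (6 + 6))*l = (20 + 12)*l = 32*l)
-422953 + (165079 - S(8)) = -422953 + (165079 - 32*8) = -422953 + (165079 - 1*256) = -422953 + (165079 - 256) = -422953 + 164823 = -258130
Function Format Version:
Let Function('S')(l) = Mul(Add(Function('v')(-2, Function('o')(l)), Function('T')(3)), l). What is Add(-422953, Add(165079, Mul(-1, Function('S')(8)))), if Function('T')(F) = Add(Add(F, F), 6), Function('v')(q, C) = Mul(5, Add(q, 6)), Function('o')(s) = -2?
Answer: -258130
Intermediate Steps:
Function('v')(q, C) = Add(30, Mul(5, q)) (Function('v')(q, C) = Mul(5, Add(6, q)) = Add(30, Mul(5, q)))
Function('T')(F) = Add(6, Mul(2, F)) (Function('T')(F) = Add(Mul(2, F), 6) = Add(6, Mul(2, F)))
Function('S')(l) = Mul(32, l) (Function('S')(l) = Mul(Add(Add(30, Mul(5, -2)), Add(6, Mul(2, 3))), l) = Mul(Add(Add(30, -10), Add(6, 6)), l) = Mul(Add(20, 12), l) = Mul(32, l))
Add(-422953, Add(165079, Mul(-1, Function('S')(8)))) = Add(-422953, Add(165079, Mul(-1, Mul(32, 8)))) = Add(-422953, Add(165079, Mul(-1, 256))) = Add(-422953, Add(165079, -256)) = Add(-422953, 164823) = -258130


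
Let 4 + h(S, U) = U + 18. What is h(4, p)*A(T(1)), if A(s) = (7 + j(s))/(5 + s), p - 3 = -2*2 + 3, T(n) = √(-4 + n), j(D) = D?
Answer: 152/7 - 8*I*√3/7 ≈ 21.714 - 1.9795*I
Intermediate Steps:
p = 2 (p = 3 + (-2*2 + 3) = 3 + (-4 + 3) = 3 - 1 = 2)
h(S, U) = 14 + U (h(S, U) = -4 + (U + 18) = -4 + (18 + U) = 14 + U)
A(s) = (7 + s)/(5 + s)
h(4, p)*A(T(1)) = (14 + 2)*((7 + √(-4 + 1))/(5 + √(-4 + 1))) = 16*((7 + √(-3))/(5 + √(-3))) = 16*((7 + I*√3)/(5 + I*√3)) = 16*(7 + I*√3)/(5 + I*√3)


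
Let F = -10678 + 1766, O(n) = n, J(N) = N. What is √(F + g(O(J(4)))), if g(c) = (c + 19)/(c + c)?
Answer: I*√142546/4 ≈ 94.388*I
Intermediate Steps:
g(c) = (19 + c)/(2*c) (g(c) = (19 + c)/((2*c)) = (19 + c)*(1/(2*c)) = (19 + c)/(2*c))
F = -8912
√(F + g(O(J(4)))) = √(-8912 + (½)*(19 + 4)/4) = √(-8912 + (½)*(¼)*23) = √(-8912 + 23/8) = √(-71273/8) = I*√142546/4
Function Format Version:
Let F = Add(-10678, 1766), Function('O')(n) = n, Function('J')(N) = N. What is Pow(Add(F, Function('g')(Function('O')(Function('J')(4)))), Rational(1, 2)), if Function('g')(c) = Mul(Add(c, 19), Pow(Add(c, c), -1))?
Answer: Mul(Rational(1, 4), I, Pow(142546, Rational(1, 2))) ≈ Mul(94.388, I)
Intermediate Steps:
Function('g')(c) = Mul(Rational(1, 2), Pow(c, -1), Add(19, c)) (Function('g')(c) = Mul(Add(19, c), Pow(Mul(2, c), -1)) = Mul(Add(19, c), Mul(Rational(1, 2), Pow(c, -1))) = Mul(Rational(1, 2), Pow(c, -1), Add(19, c)))
F = -8912
Pow(Add(F, Function('g')(Function('O')(Function('J')(4)))), Rational(1, 2)) = Pow(Add(-8912, Mul(Rational(1, 2), Pow(4, -1), Add(19, 4))), Rational(1, 2)) = Pow(Add(-8912, Mul(Rational(1, 2), Rational(1, 4), 23)), Rational(1, 2)) = Pow(Add(-8912, Rational(23, 8)), Rational(1, 2)) = Pow(Rational(-71273, 8), Rational(1, 2)) = Mul(Rational(1, 4), I, Pow(142546, Rational(1, 2)))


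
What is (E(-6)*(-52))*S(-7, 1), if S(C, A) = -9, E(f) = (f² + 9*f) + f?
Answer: -11232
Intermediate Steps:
E(f) = f² + 10*f
(E(-6)*(-52))*S(-7, 1) = (-6*(10 - 6)*(-52))*(-9) = (-6*4*(-52))*(-9) = -24*(-52)*(-9) = 1248*(-9) = -11232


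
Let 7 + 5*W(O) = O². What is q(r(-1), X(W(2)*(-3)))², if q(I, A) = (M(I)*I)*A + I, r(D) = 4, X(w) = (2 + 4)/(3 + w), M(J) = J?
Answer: 576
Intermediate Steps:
W(O) = -7/5 + O²/5
X(w) = 6/(3 + w)
q(I, A) = I + A*I² (q(I, A) = (I*I)*A + I = I²*A + I = A*I² + I = I + A*I²)
q(r(-1), X(W(2)*(-3)))² = (4*(1 + (6/(3 + (-7/5 + (⅕)*2²)*(-3)))*4))² = (4*(1 + (6/(3 + (-7/5 + (⅕)*4)*(-3)))*4))² = (4*(1 + (6/(3 + (-7/5 + ⅘)*(-3)))*4))² = (4*(1 + (6/(3 - ⅗*(-3)))*4))² = (4*(1 + (6/(3 + 9/5))*4))² = (4*(1 + (6/(24/5))*4))² = (4*(1 + (6*(5/24))*4))² = (4*(1 + (5/4)*4))² = (4*(1 + 5))² = (4*6)² = 24² = 576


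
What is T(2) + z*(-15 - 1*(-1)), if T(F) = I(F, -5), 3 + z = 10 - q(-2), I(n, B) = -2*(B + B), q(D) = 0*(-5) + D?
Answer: -106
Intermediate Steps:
q(D) = D (q(D) = 0 + D = D)
I(n, B) = -4*B
z = 9 (z = -3 + (10 - 1*(-2)) = -3 + (10 + 2) = -3 + 12 = 9)
T(F) = 20 (T(F) = -4*(-5) = 20)
T(2) + z*(-15 - 1*(-1)) = 20 + 9*(-15 - 1*(-1)) = 20 + 9*(-15 + 1) = 20 + 9*(-14) = 20 - 126 = -106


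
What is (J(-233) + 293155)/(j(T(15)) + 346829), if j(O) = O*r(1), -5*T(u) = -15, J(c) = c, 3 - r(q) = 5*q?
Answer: 292922/346823 ≈ 0.84459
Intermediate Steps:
r(q) = 3 - 5*q
T(u) = 3 (T(u) = -⅕*(-15) = 3)
j(O) = -2*O (j(O) = O*(3 - 5*1) = O*(3 - 5) = O*(-2) = -2*O)
(J(-233) + 293155)/(j(T(15)) + 346829) = (-233 + 293155)/(-2*3 + 346829) = 292922/(-6 + 346829) = 292922/346823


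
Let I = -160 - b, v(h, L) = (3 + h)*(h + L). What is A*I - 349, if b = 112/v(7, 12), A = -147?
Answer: 2209477/95 ≈ 23258.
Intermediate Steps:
v(h, L) = (3 + h)*(L + h)
b = 56/95 (b = 112/(7**2 + 3*12 + 3*7 + 12*7) = 112/(49 + 36 + 21 + 84) = 112/190 = 112*(1/190) = 56/95 ≈ 0.58947)
I = -15256/95 (I = -160 - 1*56/95 = -160 - 56/95 = -15256/95 ≈ -160.59)
A*I - 349 = -147*(-15256/95) - 349 = 2242632/95 - 349 = 2209477/95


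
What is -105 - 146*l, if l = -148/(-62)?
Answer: -14059/31 ≈ -453.52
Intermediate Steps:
l = 74/31 (l = -148*(-1/62) = 74/31 ≈ 2.3871)
-105 - 146*l = -105 - 146*74/31 = -105 - 10804/31 = -14059/31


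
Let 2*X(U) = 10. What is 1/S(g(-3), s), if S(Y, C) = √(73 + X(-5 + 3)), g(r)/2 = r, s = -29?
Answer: √78/78 ≈ 0.11323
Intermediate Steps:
X(U) = 5 (X(U) = (½)*10 = 5)
g(r) = 2*r
S(Y, C) = √78 (S(Y, C) = √(73 + 5) = √78)
1/S(g(-3), s) = 1/(√78) = √78/78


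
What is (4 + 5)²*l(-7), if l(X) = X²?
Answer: 3969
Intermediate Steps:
(4 + 5)²*l(-7) = (4 + 5)²*(-7)² = 9²*49 = 81*49 = 3969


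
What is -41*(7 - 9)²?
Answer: -164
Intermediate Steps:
-41*(7 - 9)² = -41*(-2)² = -41*4 = -164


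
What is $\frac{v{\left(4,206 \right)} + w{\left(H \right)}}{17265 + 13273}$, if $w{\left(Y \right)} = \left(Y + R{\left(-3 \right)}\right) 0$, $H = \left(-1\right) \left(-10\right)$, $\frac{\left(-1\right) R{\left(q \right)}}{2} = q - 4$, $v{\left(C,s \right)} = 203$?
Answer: $\frac{203}{30538} \approx 0.0066475$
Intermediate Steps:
$R{\left(q \right)} = 8 - 2 q$ ($R{\left(q \right)} = - 2 \left(q - 4\right) = - 2 \left(-4 + q\right) = 8 - 2 q$)
$H = 10$
$w{\left(Y \right)} = 0$ ($w{\left(Y \right)} = \left(Y + \left(8 - -6\right)\right) 0 = \left(Y + \left(8 + 6\right)\right) 0 = \left(Y + 14\right) 0 = \left(14 + Y\right) 0 = 0$)
$\frac{v{\left(4,206 \right)} + w{\left(H \right)}}{17265 + 13273} = \frac{203 + 0}{17265 + 13273} = \frac{203}{30538}$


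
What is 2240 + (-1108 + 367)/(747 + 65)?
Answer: 1818139/812 ≈ 2239.1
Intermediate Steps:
2240 + (-1108 + 367)/(747 + 65) = 2240 - 741/812 = 1818139/812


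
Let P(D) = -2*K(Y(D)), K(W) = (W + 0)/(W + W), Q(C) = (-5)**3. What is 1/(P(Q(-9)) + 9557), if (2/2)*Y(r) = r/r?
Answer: 1/9556 ≈ 0.00010465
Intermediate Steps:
Y(r) = 1 (Y(r) = r/r = 1)
Q(C) = -125
K(W) = 1/2 (K(W) = W/((2*W)) = W*(1/(2*W)) = 1/2)
P(D) = -1 (P(D) = -2*1/2 = -1)
1/(P(Q(-9)) + 9557) = 1/(-1 + 9557) = 1/9556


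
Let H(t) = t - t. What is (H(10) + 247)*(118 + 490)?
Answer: 150176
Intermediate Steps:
H(t) = 0
(H(10) + 247)*(118 + 490) = (0 + 247)*(118 + 490) = 247*608 = 150176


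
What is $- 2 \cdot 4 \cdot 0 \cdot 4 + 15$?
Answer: $15$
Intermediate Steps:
$- 2 \cdot 4 \cdot 0 \cdot 4 + 15 = - 2 \cdot 4 \cdot 0 + 15 = \left(-2\right) 0 + 15 = 0 + 15 = 15$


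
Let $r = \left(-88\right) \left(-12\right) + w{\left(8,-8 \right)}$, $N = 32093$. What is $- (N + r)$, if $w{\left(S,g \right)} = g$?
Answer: $-33141$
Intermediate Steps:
$r = 1048$ ($r = \left(-88\right) \left(-12\right) - 8 = 1056 - 8 = 1048$)
$- (N + r) = - (32093 + 1048) = \left(-1\right) 33141 = -33141$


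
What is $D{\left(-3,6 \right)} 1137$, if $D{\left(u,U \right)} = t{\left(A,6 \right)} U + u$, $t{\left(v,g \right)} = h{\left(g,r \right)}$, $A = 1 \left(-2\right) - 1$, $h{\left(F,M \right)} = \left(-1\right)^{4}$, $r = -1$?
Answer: $3411$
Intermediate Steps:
$h{\left(F,M \right)} = 1$
$A = -3$ ($A = -2 - 1 = -3$)
$t{\left(v,g \right)} = 1$
$D{\left(u,U \right)} = U + u$ ($D{\left(u,U \right)} = 1 U + u = U + u$)
$D{\left(-3,6 \right)} 1137 = \left(6 - 3\right) 1137 = 3 \cdot 1137 = 3411$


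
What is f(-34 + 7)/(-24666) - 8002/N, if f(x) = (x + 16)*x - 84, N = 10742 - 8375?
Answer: -65960501/19461474 ≈ -3.3893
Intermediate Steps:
N = 2367
f(x) = -84 + x*(16 + x) (f(x) = (16 + x)*x - 84 = x*(16 + x) - 84 = -84 + x*(16 + x))
f(-34 + 7)/(-24666) - 8002/N = (-84 + (-34 + 7)² + 16*(-34 + 7))/(-24666) - 8002/2367 = (-84 + (-27)² + 16*(-27))*(-1/24666) - 8002*1/2367 = (-84 + 729 - 432)*(-1/24666) - 8002/2367 = 213*(-1/24666) - 8002/2367 = -71/8222 - 8002/2367 = -65960501/19461474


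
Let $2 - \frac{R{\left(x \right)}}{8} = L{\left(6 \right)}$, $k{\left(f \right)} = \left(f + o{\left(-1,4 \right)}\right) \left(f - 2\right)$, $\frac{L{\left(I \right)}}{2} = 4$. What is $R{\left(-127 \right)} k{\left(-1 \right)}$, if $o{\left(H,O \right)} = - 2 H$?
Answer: $144$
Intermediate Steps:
$L{\left(I \right)} = 8$ ($L{\left(I \right)} = 2 \cdot 4 = 8$)
$k{\left(f \right)} = \left(-2 + f\right) \left(2 + f\right)$ ($k{\left(f \right)} = \left(f - -2\right) \left(f - 2\right) = \left(f + 2\right) \left(-2 + f\right) = \left(2 + f\right) \left(-2 + f\right) = \left(-2 + f\right) \left(2 + f\right)$)
$R{\left(x \right)} = -48$ ($R{\left(x \right)} = 16 - 64 = -48$)
$R{\left(-127 \right)} k{\left(-1 \right)} = - 48 \left(-4 + \left(-1\right)^{2}\right) = - 48 \left(-4 + 1\right) = \left(-48\right) \left(-3\right) = 144$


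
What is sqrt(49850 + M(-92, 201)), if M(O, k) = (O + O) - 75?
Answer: sqrt(49591) ≈ 222.69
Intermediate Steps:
M(O, k) = -75 + 2*O (M(O, k) = 2*O - 75 = -75 + 2*O)
sqrt(49850 + M(-92, 201)) = sqrt(49850 + (-75 + 2*(-92))) = sqrt(49850 + (-75 - 184)) = sqrt(49850 - 259) = sqrt(49591)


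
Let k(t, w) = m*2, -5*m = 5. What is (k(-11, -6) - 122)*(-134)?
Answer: 16616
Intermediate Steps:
m = -1 (m = -⅕*5 = -1)
k(t, w) = -2 (k(t, w) = -1*2 = -2)
(k(-11, -6) - 122)*(-134) = (-2 - 122)*(-134) = -124*(-134) = 16616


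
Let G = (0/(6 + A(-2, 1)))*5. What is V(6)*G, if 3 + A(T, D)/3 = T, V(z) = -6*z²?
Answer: 0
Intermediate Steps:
A(T, D) = -9 + 3*T
G = 0 (G = (0/(6 + (-9 + 3*(-2))))*5 = (0/(6 + (-9 - 6)))*5 = (0/(6 - 15))*5 = (0/(-9))*5 = -⅑*0*5 = 0*5 = 0)
V(6)*G = -6*6²*0 = -6*36*0 = -216*0 = 0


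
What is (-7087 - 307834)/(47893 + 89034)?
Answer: -314921/136927 ≈ -2.2999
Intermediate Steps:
(-7087 - 307834)/(47893 + 89034) = -314921/136927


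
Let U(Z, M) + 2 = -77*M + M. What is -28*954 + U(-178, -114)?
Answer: -18050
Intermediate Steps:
U(Z, M) = -2 - 76*M (U(Z, M) = -2 + (-77*M + M) = -2 - 76*M)
-28*954 + U(-178, -114) = -28*954 + (-2 - 76*(-114)) = -26712 + (-2 + 8664) = -26712 + 8662 = -18050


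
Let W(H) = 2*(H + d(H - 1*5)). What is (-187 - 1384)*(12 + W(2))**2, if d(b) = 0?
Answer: -402176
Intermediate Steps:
W(H) = 2*H (W(H) = 2*(H + 0) = 2*H)
(-187 - 1384)*(12 + W(2))**2 = (-187 - 1384)*(12 + 2*2)**2 = -1571*(12 + 4)**2 = -1571*16**2 = -1571*256 = -402176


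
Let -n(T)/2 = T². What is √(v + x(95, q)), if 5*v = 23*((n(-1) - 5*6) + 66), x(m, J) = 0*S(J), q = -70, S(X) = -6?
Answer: √3910/5 ≈ 12.506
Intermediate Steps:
n(T) = -2*T²
x(m, J) = 0 (x(m, J) = 0*(-6) = 0)
v = 782/5 (v = (23*((-2*(-1)² - 5*6) + 66))/5 = (23*((-2*1 - 30) + 66))/5 = (23*((-2 - 30) + 66))/5 = (23*(-32 + 66))/5 = (23*34)/5 = (⅕)*782 = 782/5 ≈ 156.40)
√(v + x(95, q)) = √(782/5 + 0) = √(782/5) = √3910/5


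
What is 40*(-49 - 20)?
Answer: -2760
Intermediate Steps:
40*(-49 - 20) = 40*(-69) = -2760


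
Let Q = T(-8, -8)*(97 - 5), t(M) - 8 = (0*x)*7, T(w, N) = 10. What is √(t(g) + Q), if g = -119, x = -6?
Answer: 4*√58 ≈ 30.463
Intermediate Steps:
t(M) = 8 (t(M) = 8 + (0*(-6))*7 = 8 + 0*7 = 8 + 0 = 8)
Q = 920 (Q = 10*(97 - 5) = 10*92 = 920)
√(t(g) + Q) = √(8 + 920) = √928 = 4*√58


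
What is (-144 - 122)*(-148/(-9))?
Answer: -39368/9 ≈ -4374.2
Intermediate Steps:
(-144 - 122)*(-148/(-9)) = -(-39368)*(-1)/9 = -266*148/9 = -39368/9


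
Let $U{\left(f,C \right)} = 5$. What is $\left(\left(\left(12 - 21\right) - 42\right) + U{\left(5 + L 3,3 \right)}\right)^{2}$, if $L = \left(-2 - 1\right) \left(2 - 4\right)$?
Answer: $2116$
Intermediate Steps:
$L = 6$ ($L = \left(-3\right) \left(-2\right) = 6$)
$\left(\left(\left(12 - 21\right) - 42\right) + U{\left(5 + L 3,3 \right)}\right)^{2} = \left(\left(\left(12 - 21\right) - 42\right) + 5\right)^{2} = \left(\left(-9 - 42\right) + 5\right)^{2} = \left(-51 + 5\right)^{2} = \left(-46\right)^{2} = 2116$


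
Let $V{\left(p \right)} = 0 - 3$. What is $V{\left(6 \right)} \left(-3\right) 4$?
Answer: $36$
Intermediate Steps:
$V{\left(p \right)} = -3$ ($V{\left(p \right)} = 0 - 3 = -3$)
$V{\left(6 \right)} \left(-3\right) 4 = \left(-3\right) \left(-3\right) 4 = 9 \cdot 4 = 36$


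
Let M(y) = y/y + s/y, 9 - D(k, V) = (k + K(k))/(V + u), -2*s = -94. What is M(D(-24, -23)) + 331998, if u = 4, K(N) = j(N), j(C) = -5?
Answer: 47144751/142 ≈ 3.3201e+5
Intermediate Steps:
K(N) = -5
s = 47 (s = -1/2*(-94) = 47)
D(k, V) = 9 - (-5 + k)/(4 + V) (D(k, V) = 9 - (k - 5)/(V + 4) = 9 - (-5 + k)/(4 + V))
M(y) = 1 + 47/y (M(y) = y/y + 47/y = 1 + 47/y)
M(D(-24, -23)) + 331998 = (47 + (41 - 1*(-24) + 9*(-23))/(4 - 23))/(((41 - 1*(-24) + 9*(-23))/(4 - 23))) + 331998 = (47 + (41 + 24 - 207)/(-19))/(((41 + 24 - 207)/(-19))) + 331998 = (47 - 1/19*(-142))/((-1/19*(-142))) + 331998 = (47 + 142/19)/(142/19) + 331998 = (19/142)*(1035/19) + 331998 = 1035/142 + 331998 = 47144751/142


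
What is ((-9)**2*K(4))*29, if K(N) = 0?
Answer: 0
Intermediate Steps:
((-9)**2*K(4))*29 = ((-9)**2*0)*29 = (81*0)*29 = 0*29 = 0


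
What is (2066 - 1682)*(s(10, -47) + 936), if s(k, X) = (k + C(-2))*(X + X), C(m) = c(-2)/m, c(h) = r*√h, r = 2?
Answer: -1536 + 36096*I*√2 ≈ -1536.0 + 51047.0*I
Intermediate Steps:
c(h) = 2*√h
C(m) = 2*I*√2/m (C(m) = (2*√(-2))/m = (2*(I*√2))/m = (2*I*√2)/m = 2*I*√2/m)
s(k, X) = 2*X*(k - I*√2) (s(k, X) = (k + 2*I*√2/(-2))*(X + X) = (k + 2*I*√2*(-½))*(2*X) = (k - I*√2)*(2*X) = 2*X*(k - I*√2))
(2066 - 1682)*(s(10, -47) + 936) = (2066 - 1682)*(2*(-47)*(10 - I*√2) + 936) = 384*((-940 + 94*I*√2) + 936) = 384*(-4 + 94*I*√2) = -1536 + 36096*I*√2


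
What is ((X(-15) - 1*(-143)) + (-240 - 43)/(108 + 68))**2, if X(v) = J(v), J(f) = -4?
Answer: 584720761/30976 ≈ 18877.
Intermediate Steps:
X(v) = -4
((X(-15) - 1*(-143)) + (-240 - 43)/(108 + 68))**2 = ((-4 - 1*(-143)) + (-240 - 43)/(108 + 68))**2 = ((-4 + 143) - 283/176)**2 = (139 - 283*1/176)**2 = (139 - 283/176)**2 = (24181/176)**2 = 584720761/30976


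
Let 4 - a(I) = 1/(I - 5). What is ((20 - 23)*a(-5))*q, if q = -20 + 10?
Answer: 123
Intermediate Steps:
a(I) = 4 - 1/(-5 + I) (a(I) = 4 - 1/(I - 5) = 4 - 1/(-5 + I))
q = -10
((20 - 23)*a(-5))*q = ((20 - 23)*((-21 + 4*(-5))/(-5 - 5)))*(-10) = -3*(-21 - 20)/(-10)*(-10) = -(-3)*(-41)/10*(-10) = -3*41/10*(-10) = -123/10*(-10) = 123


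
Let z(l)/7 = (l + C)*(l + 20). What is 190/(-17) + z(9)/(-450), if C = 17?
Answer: -87613/3825 ≈ -22.905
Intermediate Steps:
z(l) = 7*(17 + l)*(20 + l) (z(l) = 7*((l + 17)*(l + 20)) = 7*((17 + l)*(20 + l)) = 7*(17 + l)*(20 + l))
190/(-17) + z(9)/(-450) = 190/(-17) + (2380 + 7*9² + 259*9)/(-450) = 190*(-1/17) + (2380 + 7*81 + 2331)*(-1/450) = -190/17 + (2380 + 567 + 2331)*(-1/450) = -190/17 + 5278*(-1/450) = -190/17 - 2639/225 = -87613/3825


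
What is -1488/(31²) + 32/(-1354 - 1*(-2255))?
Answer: -42256/27931 ≈ -1.5129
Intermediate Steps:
-1488/(31²) + 32/(-1354 - 1*(-2255)) = -1488/961 + 32/(-1354 + 2255) = -1488*1/961 + 32/901 = -48/31 + 32*(1/901) = -48/31 + 32/901 = -42256/27931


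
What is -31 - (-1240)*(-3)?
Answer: -3751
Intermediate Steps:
-31 - (-1240)*(-3) = -31 - 155*24 = -31 - 3720 = -3751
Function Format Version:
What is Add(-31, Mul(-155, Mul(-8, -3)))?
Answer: -3751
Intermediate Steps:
Add(-31, Mul(-155, Mul(-8, -3))) = Add(-31, Mul(-155, 24)) = Add(-31, -3720) = -3751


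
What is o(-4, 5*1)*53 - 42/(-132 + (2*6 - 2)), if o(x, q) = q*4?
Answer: 64681/61 ≈ 1060.3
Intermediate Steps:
o(x, q) = 4*q
o(-4, 5*1)*53 - 42/(-132 + (2*6 - 2)) = (4*(5*1))*53 - 42/(-132 + (2*6 - 2)) = (4*5)*53 - 42/(-132 + (12 - 2)) = 20*53 - 42/(-132 + 10) = 1060 - 42/(-122) = 1060 - 42*(-1/122) = 1060 + 21/61 = 64681/61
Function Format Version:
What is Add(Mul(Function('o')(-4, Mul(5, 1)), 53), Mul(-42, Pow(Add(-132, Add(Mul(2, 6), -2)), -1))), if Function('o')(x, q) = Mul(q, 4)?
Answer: Rational(64681, 61) ≈ 1060.3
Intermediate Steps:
Function('o')(x, q) = Mul(4, q)
Add(Mul(Function('o')(-4, Mul(5, 1)), 53), Mul(-42, Pow(Add(-132, Add(Mul(2, 6), -2)), -1))) = Add(Mul(Mul(4, Mul(5, 1)), 53), Mul(-42, Pow(Add(-132, Add(Mul(2, 6), -2)), -1))) = Add(Mul(Mul(4, 5), 53), Mul(-42, Pow(Add(-132, Add(12, -2)), -1))) = Add(Mul(20, 53), Mul(-42, Pow(Add(-132, 10), -1))) = Add(1060, Mul(-42, Pow(-122, -1))) = Add(1060, Mul(-42, Rational(-1, 122))) = Add(1060, Rational(21, 61)) = Rational(64681, 61)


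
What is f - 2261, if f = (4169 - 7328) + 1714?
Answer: -3706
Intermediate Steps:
f = -1445 (f = -3159 + 1714 = -1445)
f - 2261 = -1445 - 2261 = -3706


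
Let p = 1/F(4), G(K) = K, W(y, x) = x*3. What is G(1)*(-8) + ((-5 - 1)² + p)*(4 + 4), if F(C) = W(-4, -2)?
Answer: 836/3 ≈ 278.67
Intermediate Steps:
W(y, x) = 3*x
F(C) = -6 (F(C) = 3*(-2) = -6)
p = -⅙ (p = 1/(-6) = -⅙ ≈ -0.16667)
G(1)*(-8) + ((-5 - 1)² + p)*(4 + 4) = 1*(-8) + ((-5 - 1)² - ⅙)*(4 + 4) = -8 + ((-6)² - ⅙)*8 = -8 + (36 - ⅙)*8 = -8 + (215/6)*8 = -8 + 860/3 = 836/3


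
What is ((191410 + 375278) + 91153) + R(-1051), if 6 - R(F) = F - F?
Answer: 657847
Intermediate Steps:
R(F) = 6 (R(F) = 6 - (F - F) = 6 - 1*0 = 6 + 0 = 6)
((191410 + 375278) + 91153) + R(-1051) = ((191410 + 375278) + 91153) + 6 = (566688 + 91153) + 6 = 657841 + 6 = 657847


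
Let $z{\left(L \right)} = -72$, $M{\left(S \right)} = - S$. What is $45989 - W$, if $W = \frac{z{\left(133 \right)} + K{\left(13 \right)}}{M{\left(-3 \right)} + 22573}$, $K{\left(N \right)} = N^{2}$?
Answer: $\frac{1038247567}{22576} \approx 45989.0$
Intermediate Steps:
$W = \frac{97}{22576}$ ($W = \frac{-72 + 13^{2}}{\left(-1\right) \left(-3\right) + 22573} = \frac{-72 + 169}{3 + 22573} = \frac{97}{22576} \approx 0.0042966$)
$45989 - W = 45989 - \frac{97}{22576} = \frac{1038247567}{22576}$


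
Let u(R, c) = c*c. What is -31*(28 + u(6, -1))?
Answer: -899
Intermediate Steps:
u(R, c) = c²
-31*(28 + u(6, -1)) = -31*(28 + (-1)²) = -31*(28 + 1) = -31*29 = -899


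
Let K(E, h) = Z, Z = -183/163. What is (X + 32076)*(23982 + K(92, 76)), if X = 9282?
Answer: 161663583114/163 ≈ 9.9180e+8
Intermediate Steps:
Z = -183/163 (Z = -183*1/163 = -183/163 ≈ -1.1227)
K(E, h) = -183/163
(X + 32076)*(23982 + K(92, 76)) = (9282 + 32076)*(23982 - 183/163) = 41358*(3908883/163) = 161663583114/163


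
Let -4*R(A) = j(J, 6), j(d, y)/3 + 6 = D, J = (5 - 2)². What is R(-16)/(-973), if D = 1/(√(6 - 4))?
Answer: -9/1946 + 3*√2/7784 ≈ -0.0040798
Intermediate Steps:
J = 9 (J = 3² = 9)
D = √2/2 (D = 1/(√2) = √2/2 ≈ 0.70711)
j(d, y) = -18 + 3*√2/2 (j(d, y) = -18 + 3*(√2/2) = -18 + 3*√2/2)
R(A) = 9/2 - 3*√2/8 (R(A) = -(-18 + 3*√2/2)/4 = 9/2 - 3*√2/8)
R(-16)/(-973) = (9/2 - 3*√2/8)/(-973) = (9/2 - 3*√2/8)*(-1/973) = -9/1946 + 3*√2/7784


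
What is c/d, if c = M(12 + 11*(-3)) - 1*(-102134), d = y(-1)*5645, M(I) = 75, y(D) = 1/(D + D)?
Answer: -204418/5645 ≈ -36.212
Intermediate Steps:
y(D) = 1/(2*D)
d = -5645/2 (d = ((½)/(-1))*5645 = ((½)*(-1))*5645 = -½*5645 = -5645/2 ≈ -2822.5)
c = 102209 (c = 75 - 1*(-102134) = 75 + 102134 = 102209)
c/d = 102209/(-5645/2) = 102209*(-2/5645) = -204418/5645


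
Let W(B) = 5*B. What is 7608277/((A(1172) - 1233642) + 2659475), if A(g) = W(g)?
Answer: 7608277/1431693 ≈ 5.3142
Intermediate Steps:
A(g) = 5*g
7608277/((A(1172) - 1233642) + 2659475) = 7608277/((5*1172 - 1233642) + 2659475) = 7608277/((5860 - 1233642) + 2659475) = 7608277/(-1227782 + 2659475) = 7608277/1431693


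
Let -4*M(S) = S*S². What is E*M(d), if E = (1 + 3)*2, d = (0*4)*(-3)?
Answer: 0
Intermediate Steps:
d = 0 (d = 0*(-3) = 0)
M(S) = -S³/4 (M(S) = -S*S²/4 = -S³/4)
E = 8 (E = 4*2 = 8)
E*M(d) = 8*(-¼*0³) = 8*(-¼*0) = 8*0 = 0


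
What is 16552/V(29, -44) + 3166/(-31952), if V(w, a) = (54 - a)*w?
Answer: 129967933/22701896 ≈ 5.7250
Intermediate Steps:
V(w, a) = w*(54 - a)
16552/V(29, -44) + 3166/(-31952) = 16552/((29*(54 - 1*(-44)))) + 3166/(-31952) = 16552/((29*(54 + 44))) + 3166*(-1/31952) = 16552/((29*98)) - 1583/15976 = 16552/2842 - 1583/15976 = 16552*(1/2842) - 1583/15976 = 8276/1421 - 1583/15976 = 129967933/22701896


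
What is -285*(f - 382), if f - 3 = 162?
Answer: 61845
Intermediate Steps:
f = 165 (f = 3 + 162 = 165)
-285*(f - 382) = -285*(165 - 382) = -285*(-217) = 61845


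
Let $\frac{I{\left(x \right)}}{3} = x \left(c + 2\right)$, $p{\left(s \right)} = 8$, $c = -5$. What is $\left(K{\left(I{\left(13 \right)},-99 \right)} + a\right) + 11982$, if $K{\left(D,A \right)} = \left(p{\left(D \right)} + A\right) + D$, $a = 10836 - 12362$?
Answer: $10248$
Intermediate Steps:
$a = -1526$
$I{\left(x \right)} = - 9 x$ ($I{\left(x \right)} = 3 x \left(-5 + 2\right) = 3 x \left(-3\right) = 3 \left(- 3 x\right) = - 9 x$)
$K{\left(D,A \right)} = 8 + A + D$ ($K{\left(D,A \right)} = \left(8 + A\right) + D = 8 + A + D$)
$\left(K{\left(I{\left(13 \right)},-99 \right)} + a\right) + 11982 = \left(\left(8 - 99 - 117\right) - 1526\right) + 11982 = \left(-208 - 1526\right) + 11982 = -1734 + 11982 = 10248$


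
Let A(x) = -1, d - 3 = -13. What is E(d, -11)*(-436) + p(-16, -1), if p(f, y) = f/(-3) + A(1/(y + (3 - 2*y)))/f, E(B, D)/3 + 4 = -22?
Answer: 1632643/48 ≈ 34013.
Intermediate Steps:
d = -10 (d = 3 - 13 = -10)
E(B, D) = -78 (E(B, D) = -12 + 3*(-22) = -12 - 66 = -78)
p(f, y) = -1/f - f/3 (p(f, y) = f/(-3) - 1/f = f*(-⅓) - 1/f = -f/3 - 1/f = -1/f - f/3)
E(d, -11)*(-436) + p(-16, -1) = -78*(-436) + (-1/(-16) - ⅓*(-16)) = 34008 + (-1*(-1/16) + 16/3) = 34008 + (1/16 + 16/3) = 34008 + 259/48 = 1632643/48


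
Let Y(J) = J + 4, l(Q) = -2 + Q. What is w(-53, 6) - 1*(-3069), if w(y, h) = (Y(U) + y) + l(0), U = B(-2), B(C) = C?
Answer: 3016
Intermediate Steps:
U = -2
Y(J) = 4 + J
w(y, h) = y (w(y, h) = ((4 - 2) + y) + (-2 + 0) = (2 + y) - 2 = y)
w(-53, 6) - 1*(-3069) = -53 - 1*(-3069) = -53 + 3069 = 3016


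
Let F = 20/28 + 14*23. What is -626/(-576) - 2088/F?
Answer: -389149/72288 ≈ -5.3833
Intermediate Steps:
F = 2259/7 (F = 20*(1/28) + 322 = 5/7 + 322 = 2259/7 ≈ 322.71)
-626/(-576) - 2088/F = -626/(-576) - 2088/2259/7 = -626*(-1/576) - 2088*7/2259 = 313/288 - 1624/251 = -389149/72288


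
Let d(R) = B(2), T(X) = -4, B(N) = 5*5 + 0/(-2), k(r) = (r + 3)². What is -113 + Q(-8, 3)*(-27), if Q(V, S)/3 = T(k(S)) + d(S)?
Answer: -1814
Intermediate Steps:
k(r) = (3 + r)²
B(N) = 25 (B(N) = 25 + 0*(-½) = 25 + 0 = 25)
d(R) = 25
Q(V, S) = 63 (Q(V, S) = 3*(-4 + 25) = 3*21 = 63)
-113 + Q(-8, 3)*(-27) = -113 + 63*(-27) = -113 - 1701 = -1814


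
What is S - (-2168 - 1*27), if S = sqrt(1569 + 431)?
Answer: 2195 + 20*sqrt(5) ≈ 2239.7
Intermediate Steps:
S = 20*sqrt(5) (S = sqrt(2000) = 20*sqrt(5) ≈ 44.721)
S - (-2168 - 1*27) = 20*sqrt(5) - (-2168 - 1*27) = 20*sqrt(5) - (-2168 - 27) = 20*sqrt(5) - 1*(-2195) = 20*sqrt(5) + 2195 = 2195 + 20*sqrt(5)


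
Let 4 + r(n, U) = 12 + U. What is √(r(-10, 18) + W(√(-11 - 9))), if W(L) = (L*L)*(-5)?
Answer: 3*√14 ≈ 11.225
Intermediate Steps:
r(n, U) = 8 + U (r(n, U) = -4 + (12 + U) = 8 + U)
W(L) = -5*L² (W(L) = L²*(-5) = -5*L²)
√(r(-10, 18) + W(√(-11 - 9))) = √((8 + 18) - 5*(√(-11 - 9))²) = √(26 - 5*(√(-20))²) = √(26 - 5*(2*I*√5)²) = √(26 - 5*(-20)) = √(26 + 100) = √126 = 3*√14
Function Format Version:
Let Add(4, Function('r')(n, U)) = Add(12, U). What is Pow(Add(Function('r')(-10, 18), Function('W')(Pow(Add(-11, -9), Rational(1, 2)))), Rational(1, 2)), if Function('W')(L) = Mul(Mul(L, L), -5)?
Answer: Mul(3, Pow(14, Rational(1, 2))) ≈ 11.225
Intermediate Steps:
Function('r')(n, U) = Add(8, U) (Function('r')(n, U) = Add(-4, Add(12, U)) = Add(8, U))
Function('W')(L) = Mul(-5, Pow(L, 2)) (Function('W')(L) = Mul(Pow(L, 2), -5) = Mul(-5, Pow(L, 2)))
Pow(Add(Function('r')(-10, 18), Function('W')(Pow(Add(-11, -9), Rational(1, 2)))), Rational(1, 2)) = Pow(Add(Add(8, 18), Mul(-5, Pow(Pow(Add(-11, -9), Rational(1, 2)), 2))), Rational(1, 2)) = Pow(Add(26, Mul(-5, Pow(Pow(-20, Rational(1, 2)), 2))), Rational(1, 2)) = Pow(Add(26, Mul(-5, Pow(Mul(2, I, Pow(5, Rational(1, 2))), 2))), Rational(1, 2)) = Pow(Add(26, Mul(-5, -20)), Rational(1, 2)) = Pow(Add(26, 100), Rational(1, 2)) = Pow(126, Rational(1, 2)) = Mul(3, Pow(14, Rational(1, 2)))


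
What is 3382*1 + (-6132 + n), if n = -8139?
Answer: -10889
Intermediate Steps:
3382*1 + (-6132 + n) = 3382*1 + (-6132 - 8139) = 3382 - 14271 = -10889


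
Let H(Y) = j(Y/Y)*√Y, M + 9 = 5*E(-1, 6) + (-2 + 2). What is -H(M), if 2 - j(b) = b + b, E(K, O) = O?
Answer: 0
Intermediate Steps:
M = 21 (M = -9 + (5*6 + (-2 + 2)) = -9 + (30 + 0) = -9 + 30 = 21)
j(b) = 2 - 2*b (j(b) = 2 - (b + b) = 2 - 2*b)
H(Y) = 0 (H(Y) = (2 - 2*Y/Y)*√Y = (2 - 2*1)*√Y = (2 - 2)*√Y = 0*√Y = 0)
-H(M) = -1*0 = 0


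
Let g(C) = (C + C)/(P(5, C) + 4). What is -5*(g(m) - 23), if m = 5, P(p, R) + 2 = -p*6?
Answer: 1635/14 ≈ 116.79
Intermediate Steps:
P(p, R) = -2 - 6*p (P(p, R) = -2 - p*6 = -2 - 6*p)
g(C) = -C/14 (g(C) = (C + C)/((-2 - 6*5) + 4) = (2*C)/((-2 - 30) + 4) = (2*C)/(-32 + 4) = (2*C)/(-28) = (2*C)*(-1/28) = -C/14)
-5*(g(m) - 23) = -5*(-1/14*5 - 23) = -5*(-5/14 - 23) = -5*(-327/14) = 1635/14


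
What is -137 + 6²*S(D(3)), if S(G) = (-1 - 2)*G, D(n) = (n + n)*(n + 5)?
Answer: -5321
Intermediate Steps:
D(n) = 2*n*(5 + n) (D(n) = (2*n)*(5 + n) = 2*n*(5 + n))
S(G) = -3*G
-137 + 6²*S(D(3)) = -137 + 6²*(-6*3*(5 + 3)) = -137 + 36*(-6*3*8) = -137 + 36*(-3*48) = -137 + 36*(-144) = -137 - 5184 = -5321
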